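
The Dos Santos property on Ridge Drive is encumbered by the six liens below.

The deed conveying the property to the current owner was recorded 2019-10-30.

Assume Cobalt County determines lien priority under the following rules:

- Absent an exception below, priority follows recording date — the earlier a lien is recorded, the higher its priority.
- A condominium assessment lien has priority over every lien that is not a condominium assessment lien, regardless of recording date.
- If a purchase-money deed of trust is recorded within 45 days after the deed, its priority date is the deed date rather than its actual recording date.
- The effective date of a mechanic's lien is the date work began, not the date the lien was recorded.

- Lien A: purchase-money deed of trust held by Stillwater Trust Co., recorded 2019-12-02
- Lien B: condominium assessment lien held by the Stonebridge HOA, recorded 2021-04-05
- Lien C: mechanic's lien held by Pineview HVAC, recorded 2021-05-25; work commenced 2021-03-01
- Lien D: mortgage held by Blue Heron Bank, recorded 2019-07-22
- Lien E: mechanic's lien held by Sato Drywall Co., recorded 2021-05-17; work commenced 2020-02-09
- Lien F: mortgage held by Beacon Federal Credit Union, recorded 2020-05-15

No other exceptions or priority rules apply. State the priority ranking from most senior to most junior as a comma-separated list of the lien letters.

B, D, A, E, F, C

Effective dates: A's effective date is the deed date, 2019-10-30; C is treated as recorded 2021-03-01, the work-commencement date; E's effective date is 2020-02-09, when work began.
B, as a condominium assessment lien, has superpriority and ranks first.
Ordering the rest by effective date: D (2019-07-22), A (2019-10-30), E (2020-02-09), F (2020-05-15), C (2021-03-01).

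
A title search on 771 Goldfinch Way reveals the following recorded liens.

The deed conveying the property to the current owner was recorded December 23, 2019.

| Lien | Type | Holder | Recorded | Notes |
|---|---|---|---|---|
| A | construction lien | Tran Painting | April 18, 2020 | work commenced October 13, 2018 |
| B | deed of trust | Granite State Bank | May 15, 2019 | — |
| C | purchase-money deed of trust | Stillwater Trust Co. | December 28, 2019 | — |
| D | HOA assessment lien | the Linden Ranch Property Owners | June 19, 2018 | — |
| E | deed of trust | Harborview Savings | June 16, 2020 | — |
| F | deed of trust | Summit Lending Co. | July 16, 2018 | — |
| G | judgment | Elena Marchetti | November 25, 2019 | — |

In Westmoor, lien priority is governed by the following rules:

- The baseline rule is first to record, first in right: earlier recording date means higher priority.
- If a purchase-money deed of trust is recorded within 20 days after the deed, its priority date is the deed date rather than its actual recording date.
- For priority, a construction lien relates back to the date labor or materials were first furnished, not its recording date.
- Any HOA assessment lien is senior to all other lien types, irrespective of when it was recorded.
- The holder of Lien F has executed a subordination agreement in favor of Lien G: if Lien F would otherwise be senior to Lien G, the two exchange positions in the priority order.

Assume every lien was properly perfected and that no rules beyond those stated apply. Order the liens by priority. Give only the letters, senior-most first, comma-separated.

D, G, A, B, F, C, E

Effective dates: A relates back to October 13, 2018 (work commenced); C's effective date is the deed date, December 23, 2019.
As an HOA assessment lien, D is senior to every other lien.
Remaining liens by effective date: F (July 16, 2018), A (October 13, 2018), B (May 15, 2019), G (November 25, 2019), C (December 23, 2019), E (June 16, 2020).
Because F would otherwise rank above G, the subordination swaps them.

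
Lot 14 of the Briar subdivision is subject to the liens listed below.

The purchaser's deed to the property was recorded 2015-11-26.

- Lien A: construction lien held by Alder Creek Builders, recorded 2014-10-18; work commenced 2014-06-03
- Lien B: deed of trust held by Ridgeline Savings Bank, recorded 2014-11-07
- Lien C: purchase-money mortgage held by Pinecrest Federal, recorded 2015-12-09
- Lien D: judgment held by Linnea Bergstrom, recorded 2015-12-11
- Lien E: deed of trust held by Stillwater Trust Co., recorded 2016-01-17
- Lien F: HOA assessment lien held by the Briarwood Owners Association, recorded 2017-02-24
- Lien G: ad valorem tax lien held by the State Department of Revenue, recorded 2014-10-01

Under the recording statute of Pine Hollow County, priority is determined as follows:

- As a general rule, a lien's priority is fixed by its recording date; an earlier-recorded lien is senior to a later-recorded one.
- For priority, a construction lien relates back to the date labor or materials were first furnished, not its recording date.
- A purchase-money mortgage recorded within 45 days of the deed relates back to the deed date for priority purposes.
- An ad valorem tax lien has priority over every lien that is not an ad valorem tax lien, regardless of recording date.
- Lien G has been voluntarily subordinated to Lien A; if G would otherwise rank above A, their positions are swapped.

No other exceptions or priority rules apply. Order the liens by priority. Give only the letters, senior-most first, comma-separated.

Effective dates: A is treated as recorded 2014-06-03, the work-commencement date; C relates back to the deed date 2015-11-26.
G is an ad valorem tax lien and takes priority over every other lien.
The other liens, earliest effective date first: A (2014-06-03), B (2014-11-07), C (2015-11-26), D (2015-12-11), E (2016-01-17), F (2017-02-24).
The subordination applies — G was senior to A — so G and A swap.

A, G, B, C, D, E, F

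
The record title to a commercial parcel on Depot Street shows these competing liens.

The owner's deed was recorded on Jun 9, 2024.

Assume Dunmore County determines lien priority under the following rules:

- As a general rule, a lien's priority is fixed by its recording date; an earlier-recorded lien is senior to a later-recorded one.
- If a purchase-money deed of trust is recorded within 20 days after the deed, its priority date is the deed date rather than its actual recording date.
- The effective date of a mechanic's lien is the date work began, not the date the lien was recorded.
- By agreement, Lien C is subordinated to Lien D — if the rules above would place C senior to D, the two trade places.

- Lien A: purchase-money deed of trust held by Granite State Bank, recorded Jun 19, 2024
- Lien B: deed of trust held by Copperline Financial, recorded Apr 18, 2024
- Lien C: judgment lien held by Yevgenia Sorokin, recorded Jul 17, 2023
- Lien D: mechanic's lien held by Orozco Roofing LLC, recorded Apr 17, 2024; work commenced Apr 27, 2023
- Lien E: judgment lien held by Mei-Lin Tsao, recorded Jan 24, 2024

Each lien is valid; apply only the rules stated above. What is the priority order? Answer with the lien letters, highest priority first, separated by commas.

Effective dates after the stated exceptions: A was recorded within the 20-day window, so its effective date is the deed date Jun 9, 2024; D's effective date is Apr 27, 2023, when work began.
By effective date, earliest first: D (Apr 27, 2023), C (Jul 17, 2023), E (Jan 24, 2024), B (Apr 18, 2024), A (Jun 9, 2024).
C already ranks below D; the subordination has no effect.

D, C, E, B, A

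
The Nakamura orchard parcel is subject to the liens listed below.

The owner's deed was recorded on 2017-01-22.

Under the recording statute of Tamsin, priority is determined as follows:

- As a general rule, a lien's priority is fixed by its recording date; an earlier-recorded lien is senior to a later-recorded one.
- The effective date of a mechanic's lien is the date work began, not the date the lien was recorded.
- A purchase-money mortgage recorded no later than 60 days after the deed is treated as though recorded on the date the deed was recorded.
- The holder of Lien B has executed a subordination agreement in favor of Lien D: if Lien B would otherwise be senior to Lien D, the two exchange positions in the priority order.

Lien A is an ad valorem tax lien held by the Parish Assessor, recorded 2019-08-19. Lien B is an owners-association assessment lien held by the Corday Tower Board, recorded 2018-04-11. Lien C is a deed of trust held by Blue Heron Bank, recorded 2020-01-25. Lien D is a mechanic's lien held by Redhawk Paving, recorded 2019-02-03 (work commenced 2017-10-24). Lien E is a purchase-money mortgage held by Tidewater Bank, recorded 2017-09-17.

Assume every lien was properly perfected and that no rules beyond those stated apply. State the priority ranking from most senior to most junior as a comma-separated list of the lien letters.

E, D, B, A, C

Adjusting effective dates: D's effective date is 2017-10-24, when work began; E was recorded 238 days after the deed — beyond 60 days — so no relation-back applies.
By effective date, earliest first: E (2017-09-17), D (2017-10-24), B (2018-04-11), A (2019-08-19), C (2020-01-25).
Since B is not senior to D, the subordination leaves the order unchanged.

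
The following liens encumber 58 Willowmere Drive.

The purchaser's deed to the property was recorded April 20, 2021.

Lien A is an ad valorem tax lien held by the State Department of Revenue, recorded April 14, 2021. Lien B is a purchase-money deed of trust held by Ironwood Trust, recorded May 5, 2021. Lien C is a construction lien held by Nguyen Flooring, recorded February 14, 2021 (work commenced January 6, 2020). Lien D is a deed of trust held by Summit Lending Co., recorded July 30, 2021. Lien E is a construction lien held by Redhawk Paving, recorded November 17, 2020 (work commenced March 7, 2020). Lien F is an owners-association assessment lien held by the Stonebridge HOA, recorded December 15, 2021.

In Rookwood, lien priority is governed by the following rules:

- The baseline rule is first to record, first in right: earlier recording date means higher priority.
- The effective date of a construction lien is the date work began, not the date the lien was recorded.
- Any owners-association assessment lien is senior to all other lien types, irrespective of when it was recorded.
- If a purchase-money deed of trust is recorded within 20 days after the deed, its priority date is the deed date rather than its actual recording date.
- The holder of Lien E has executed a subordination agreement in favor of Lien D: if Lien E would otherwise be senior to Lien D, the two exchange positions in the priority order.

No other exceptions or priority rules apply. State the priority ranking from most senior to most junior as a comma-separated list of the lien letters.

F, C, D, A, B, E

Effective dates after the stated exceptions: B's effective date is the deed date, April 20, 2021; C's effective date is January 6, 2020, when work began; E relates back to March 7, 2020 (work commenced).
F is an owners-association assessment lien and takes priority over every other lien.
Among the remaining liens, by effective date: C (January 6, 2020), E (March 7, 2020), A (April 14, 2021), B (April 20, 2021), D (July 30, 2021).
Because E would otherwise rank above D, the subordination swaps them.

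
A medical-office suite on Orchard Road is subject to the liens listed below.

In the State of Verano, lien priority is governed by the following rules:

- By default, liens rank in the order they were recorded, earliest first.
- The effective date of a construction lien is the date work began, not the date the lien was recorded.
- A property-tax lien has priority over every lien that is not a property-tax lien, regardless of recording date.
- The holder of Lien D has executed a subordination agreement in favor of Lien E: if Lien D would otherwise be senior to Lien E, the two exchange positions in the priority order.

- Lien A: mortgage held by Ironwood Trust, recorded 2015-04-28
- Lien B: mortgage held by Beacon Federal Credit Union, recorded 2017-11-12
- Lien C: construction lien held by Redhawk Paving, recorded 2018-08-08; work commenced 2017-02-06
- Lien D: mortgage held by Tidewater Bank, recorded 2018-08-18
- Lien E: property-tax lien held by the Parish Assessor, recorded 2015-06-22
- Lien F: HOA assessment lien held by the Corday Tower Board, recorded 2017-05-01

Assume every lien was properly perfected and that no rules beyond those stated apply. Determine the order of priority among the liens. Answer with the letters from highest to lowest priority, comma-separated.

Effective dates: C is treated as recorded 2017-02-06, the work-commencement date.
E is a property-tax lien and takes priority over every other lien.
Among the remaining liens, by effective date: A (2015-04-28), C (2017-02-06), F (2017-05-01), B (2017-11-12), D (2018-08-18).
D is already junior to E, so the subordination agreement changes nothing.

E, A, C, F, B, D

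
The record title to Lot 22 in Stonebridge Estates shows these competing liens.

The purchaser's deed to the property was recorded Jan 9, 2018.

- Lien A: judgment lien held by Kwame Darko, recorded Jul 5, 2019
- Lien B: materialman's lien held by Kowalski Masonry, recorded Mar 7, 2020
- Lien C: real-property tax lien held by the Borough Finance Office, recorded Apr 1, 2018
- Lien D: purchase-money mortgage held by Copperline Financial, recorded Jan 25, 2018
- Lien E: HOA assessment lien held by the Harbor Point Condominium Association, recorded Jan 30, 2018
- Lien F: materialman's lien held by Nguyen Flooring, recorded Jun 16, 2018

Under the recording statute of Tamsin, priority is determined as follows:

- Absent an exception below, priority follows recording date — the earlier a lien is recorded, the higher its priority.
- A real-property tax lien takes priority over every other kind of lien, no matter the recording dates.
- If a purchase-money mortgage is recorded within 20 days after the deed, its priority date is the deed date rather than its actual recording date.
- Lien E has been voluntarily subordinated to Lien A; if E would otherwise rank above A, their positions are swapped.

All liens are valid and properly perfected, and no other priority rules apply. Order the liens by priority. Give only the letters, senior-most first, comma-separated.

C, D, A, F, E, B

First, effective dates: D's effective date is the deed date, Jan 9, 2018.
C is a real-property tax lien and takes priority over every other lien.
Remaining liens by effective date: D (Jan 9, 2018), E (Jan 30, 2018), F (Jun 16, 2018), A (Jul 5, 2019), B (Mar 7, 2020).
E would otherwise be senior to A, so under the subordination agreement E and A exchange positions.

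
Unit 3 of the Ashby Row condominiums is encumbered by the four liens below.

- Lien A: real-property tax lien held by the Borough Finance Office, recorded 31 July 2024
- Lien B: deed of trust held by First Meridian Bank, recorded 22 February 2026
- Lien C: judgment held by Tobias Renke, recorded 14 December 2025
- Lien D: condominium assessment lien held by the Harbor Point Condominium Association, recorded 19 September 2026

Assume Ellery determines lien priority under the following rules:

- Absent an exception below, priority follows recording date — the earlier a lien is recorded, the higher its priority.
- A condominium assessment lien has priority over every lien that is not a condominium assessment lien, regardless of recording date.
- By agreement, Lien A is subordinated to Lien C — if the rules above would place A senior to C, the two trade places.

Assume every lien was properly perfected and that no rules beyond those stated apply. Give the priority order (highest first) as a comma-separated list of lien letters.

D, C, A, B

D, as a condominium assessment lien, has superpriority and ranks first.
Ordering the rest by effective date: A (31 July 2024), C (14 December 2025), B (22 February 2026).
A would otherwise be senior to C, so under the subordination agreement A and C exchange positions.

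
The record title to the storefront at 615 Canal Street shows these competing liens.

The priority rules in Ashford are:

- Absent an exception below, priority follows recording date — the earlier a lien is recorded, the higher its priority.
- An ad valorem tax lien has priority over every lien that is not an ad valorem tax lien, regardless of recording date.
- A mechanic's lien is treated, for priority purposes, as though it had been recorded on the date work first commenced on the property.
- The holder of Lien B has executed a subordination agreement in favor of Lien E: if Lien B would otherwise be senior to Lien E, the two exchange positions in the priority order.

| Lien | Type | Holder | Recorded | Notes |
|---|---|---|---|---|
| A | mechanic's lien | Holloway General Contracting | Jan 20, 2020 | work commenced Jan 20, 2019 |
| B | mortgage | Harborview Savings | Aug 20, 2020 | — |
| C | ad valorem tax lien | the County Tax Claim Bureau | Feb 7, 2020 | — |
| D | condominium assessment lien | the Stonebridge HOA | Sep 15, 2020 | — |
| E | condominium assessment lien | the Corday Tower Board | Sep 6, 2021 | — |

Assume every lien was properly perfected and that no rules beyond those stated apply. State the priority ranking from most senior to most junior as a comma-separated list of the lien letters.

Effective dates: A's effective date is Jan 20, 2019, when work began.
As an ad valorem tax lien, C is senior to every other lien.
Among the remaining liens, by effective date: A (Jan 20, 2019), B (Aug 20, 2020), D (Sep 15, 2020), E (Sep 6, 2021).
The subordination applies — B was senior to E — so B and E swap.

C, A, E, D, B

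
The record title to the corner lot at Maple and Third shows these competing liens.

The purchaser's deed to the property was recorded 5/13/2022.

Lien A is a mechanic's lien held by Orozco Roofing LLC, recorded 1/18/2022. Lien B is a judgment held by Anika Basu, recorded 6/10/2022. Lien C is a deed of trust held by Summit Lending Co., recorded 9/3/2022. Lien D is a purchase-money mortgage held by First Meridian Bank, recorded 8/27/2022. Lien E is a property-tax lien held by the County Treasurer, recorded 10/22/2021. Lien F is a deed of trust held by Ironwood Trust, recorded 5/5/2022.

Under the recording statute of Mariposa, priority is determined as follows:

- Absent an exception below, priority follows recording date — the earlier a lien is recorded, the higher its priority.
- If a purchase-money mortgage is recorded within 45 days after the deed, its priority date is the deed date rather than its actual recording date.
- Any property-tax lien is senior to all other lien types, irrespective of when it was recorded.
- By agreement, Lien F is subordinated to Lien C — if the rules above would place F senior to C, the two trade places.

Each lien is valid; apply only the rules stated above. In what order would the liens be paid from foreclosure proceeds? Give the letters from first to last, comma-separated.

Effective dates after the stated exceptions: D missed the 45-day window (106 days after the deed), so its recording date stands.
E is a property-tax lien, so it outranks all other liens regardless of date.
Among the remaining liens, by effective date: A (1/18/2022), F (5/5/2022), B (6/10/2022), D (8/27/2022), C (9/3/2022).
The subordination applies — F was senior to C — so F and C swap.

E, A, C, B, D, F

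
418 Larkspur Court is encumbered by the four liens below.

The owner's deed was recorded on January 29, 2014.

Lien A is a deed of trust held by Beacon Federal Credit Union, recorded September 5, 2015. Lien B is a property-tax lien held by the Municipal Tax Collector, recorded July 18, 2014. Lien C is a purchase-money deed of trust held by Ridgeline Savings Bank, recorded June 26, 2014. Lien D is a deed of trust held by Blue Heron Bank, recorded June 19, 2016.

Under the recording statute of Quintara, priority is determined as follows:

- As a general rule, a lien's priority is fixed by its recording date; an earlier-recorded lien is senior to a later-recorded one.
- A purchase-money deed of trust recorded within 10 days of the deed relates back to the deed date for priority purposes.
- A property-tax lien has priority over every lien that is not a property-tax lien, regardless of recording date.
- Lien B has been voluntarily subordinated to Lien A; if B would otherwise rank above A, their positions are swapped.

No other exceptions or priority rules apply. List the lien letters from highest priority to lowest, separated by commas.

A, C, B, D

Effective dates: C was recorded 148 days after the deed, outside the 10-day window, so it keeps its recording date.
B is a property-tax lien, so it outranks all other liens regardless of date.
Ordering the rest by effective date: C (June 26, 2014), A (September 5, 2015), D (June 19, 2016).
Because B would otherwise rank above A, the subordination swaps them.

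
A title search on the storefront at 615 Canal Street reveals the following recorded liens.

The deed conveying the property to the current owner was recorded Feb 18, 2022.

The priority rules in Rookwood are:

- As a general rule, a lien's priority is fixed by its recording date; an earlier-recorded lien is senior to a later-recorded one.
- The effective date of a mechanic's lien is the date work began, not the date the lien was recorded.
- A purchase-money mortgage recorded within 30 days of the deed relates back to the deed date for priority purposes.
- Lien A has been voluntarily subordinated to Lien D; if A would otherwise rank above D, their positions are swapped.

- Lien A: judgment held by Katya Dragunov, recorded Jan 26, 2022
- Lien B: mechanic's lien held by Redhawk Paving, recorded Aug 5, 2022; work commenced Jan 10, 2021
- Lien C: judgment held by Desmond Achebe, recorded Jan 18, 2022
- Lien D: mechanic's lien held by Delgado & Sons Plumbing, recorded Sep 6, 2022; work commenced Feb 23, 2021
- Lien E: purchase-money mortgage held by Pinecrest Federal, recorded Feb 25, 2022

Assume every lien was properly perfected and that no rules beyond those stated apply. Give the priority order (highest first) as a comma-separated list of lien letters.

Effective dates after the stated exceptions: B is treated as recorded Jan 10, 2021, the work-commencement date; D relates back to Feb 23, 2021 (work commenced); E was recorded within the 30-day window, so its effective date is the deed date Feb 18, 2022.
By effective date: B (Jan 10, 2021), D (Feb 23, 2021), C (Jan 18, 2022), A (Jan 26, 2022), E (Feb 18, 2022).
Since A is not senior to D, the subordination leaves the order unchanged.

B, D, C, A, E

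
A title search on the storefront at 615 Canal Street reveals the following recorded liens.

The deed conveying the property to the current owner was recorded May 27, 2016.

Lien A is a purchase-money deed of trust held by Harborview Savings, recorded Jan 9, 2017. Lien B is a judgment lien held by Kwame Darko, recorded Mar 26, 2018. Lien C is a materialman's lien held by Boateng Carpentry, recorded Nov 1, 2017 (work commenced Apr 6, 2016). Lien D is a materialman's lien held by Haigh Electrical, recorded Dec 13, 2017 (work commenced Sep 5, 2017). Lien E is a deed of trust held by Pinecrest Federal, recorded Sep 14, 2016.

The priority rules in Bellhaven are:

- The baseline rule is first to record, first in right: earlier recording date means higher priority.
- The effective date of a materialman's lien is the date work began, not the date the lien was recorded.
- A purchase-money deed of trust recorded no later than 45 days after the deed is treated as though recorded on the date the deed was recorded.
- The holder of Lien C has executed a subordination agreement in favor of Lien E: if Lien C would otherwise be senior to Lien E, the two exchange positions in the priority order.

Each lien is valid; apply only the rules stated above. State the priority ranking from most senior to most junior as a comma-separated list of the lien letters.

E, C, A, D, B

Effective dates: A was recorded 227 days after the deed, outside the 45-day window, so it keeps its recording date; C is treated as recorded Apr 6, 2016, the work-commencement date; D's effective date is Sep 5, 2017, when work began.
Ordering by effective date: C (Apr 6, 2016), E (Sep 14, 2016), A (Jan 9, 2017), D (Sep 5, 2017), B (Mar 26, 2018).
The subordination applies — C was senior to E — so C and E swap.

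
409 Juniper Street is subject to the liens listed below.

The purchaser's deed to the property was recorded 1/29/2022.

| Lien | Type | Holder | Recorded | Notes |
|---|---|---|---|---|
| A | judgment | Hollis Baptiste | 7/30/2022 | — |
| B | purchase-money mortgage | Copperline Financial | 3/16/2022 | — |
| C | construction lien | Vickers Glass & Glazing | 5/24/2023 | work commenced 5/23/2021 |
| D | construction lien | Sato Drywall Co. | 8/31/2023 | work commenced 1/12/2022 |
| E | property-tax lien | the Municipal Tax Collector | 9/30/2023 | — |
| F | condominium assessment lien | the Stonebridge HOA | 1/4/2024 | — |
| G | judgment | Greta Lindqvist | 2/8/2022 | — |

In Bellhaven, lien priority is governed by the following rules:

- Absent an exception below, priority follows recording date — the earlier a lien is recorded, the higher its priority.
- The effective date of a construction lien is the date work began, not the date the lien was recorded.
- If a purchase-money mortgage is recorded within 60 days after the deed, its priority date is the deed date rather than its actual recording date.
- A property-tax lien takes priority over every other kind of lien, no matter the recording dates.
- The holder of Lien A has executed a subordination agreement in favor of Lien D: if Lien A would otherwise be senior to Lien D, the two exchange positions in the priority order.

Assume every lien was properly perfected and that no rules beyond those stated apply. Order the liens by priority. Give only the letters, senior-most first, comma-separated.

E, C, D, B, G, A, F

Effective dates: B was recorded within the 60-day window, so its effective date is the deed date 1/29/2022; C is treated as recorded 5/23/2021, the work-commencement date; D relates back to 1/12/2022 (work commenced).
E, as a property-tax lien, has superpriority and ranks first.
Ordering the rest by effective date: C (5/23/2021), D (1/12/2022), B (1/29/2022), G (2/8/2022), A (7/30/2022), F (1/4/2024).
A is already junior to D, so the subordination agreement changes nothing.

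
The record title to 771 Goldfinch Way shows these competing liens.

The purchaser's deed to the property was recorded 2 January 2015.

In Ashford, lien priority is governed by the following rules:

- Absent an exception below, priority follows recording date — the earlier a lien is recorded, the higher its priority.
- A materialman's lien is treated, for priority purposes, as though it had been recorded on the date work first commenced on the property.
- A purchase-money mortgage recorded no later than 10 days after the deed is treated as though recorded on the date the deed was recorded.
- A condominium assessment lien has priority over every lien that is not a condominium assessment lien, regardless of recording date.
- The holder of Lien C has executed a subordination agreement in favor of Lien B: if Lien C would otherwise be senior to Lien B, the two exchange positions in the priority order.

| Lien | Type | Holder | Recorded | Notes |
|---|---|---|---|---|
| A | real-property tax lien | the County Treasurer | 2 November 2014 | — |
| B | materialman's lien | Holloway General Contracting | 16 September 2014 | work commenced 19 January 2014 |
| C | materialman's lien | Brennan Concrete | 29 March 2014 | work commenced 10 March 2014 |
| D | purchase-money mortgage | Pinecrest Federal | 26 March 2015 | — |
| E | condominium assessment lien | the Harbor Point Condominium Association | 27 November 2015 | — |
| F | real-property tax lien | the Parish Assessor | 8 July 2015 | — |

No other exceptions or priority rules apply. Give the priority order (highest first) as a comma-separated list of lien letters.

First, effective dates: B's effective date is 19 January 2014, when work began; C relates back to 10 March 2014 (work commenced); D missed the 10-day window (83 days after the deed), so its recording date stands.
As a condominium assessment lien, E is senior to every other lien.
Among the remaining liens, by effective date: B (19 January 2014), C (10 March 2014), A (2 November 2014), D (26 March 2015), F (8 July 2015).
Since C is not senior to B, the subordination leaves the order unchanged.

E, B, C, A, D, F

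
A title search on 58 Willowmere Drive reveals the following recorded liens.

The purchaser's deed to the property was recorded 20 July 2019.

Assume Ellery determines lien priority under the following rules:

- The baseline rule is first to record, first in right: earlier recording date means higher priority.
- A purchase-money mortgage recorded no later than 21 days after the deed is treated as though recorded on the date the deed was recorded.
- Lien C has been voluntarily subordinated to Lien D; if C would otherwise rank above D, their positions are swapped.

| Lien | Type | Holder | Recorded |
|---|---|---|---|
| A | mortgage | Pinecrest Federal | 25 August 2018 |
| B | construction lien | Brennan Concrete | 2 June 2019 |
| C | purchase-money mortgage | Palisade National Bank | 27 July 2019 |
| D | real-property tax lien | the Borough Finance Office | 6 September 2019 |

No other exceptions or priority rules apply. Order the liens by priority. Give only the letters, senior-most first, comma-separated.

Effective dates: C was recorded within the 21-day window, so its effective date is the deed date 20 July 2019.
Sorted by effective date: A (25 August 2018), B (2 June 2019), C (20 July 2019), D (6 September 2019).
The subordination applies — C was senior to D — so C and D swap.

A, B, D, C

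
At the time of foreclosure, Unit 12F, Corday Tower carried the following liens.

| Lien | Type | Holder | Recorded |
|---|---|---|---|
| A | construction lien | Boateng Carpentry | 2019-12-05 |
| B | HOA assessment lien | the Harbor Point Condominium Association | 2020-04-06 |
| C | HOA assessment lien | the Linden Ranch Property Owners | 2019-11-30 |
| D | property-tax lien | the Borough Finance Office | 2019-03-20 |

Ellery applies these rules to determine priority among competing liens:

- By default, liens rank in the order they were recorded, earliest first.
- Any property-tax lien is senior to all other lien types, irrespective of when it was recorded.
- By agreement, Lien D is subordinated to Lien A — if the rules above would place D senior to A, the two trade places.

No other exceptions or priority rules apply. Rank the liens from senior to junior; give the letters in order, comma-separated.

A, C, D, B

D, as a property-tax lien, has superpriority and ranks first.
Ordering the rest by effective date: C (2019-11-30), A (2019-12-05), B (2020-04-06).
D is senior to A before the subordination, so the two trade places.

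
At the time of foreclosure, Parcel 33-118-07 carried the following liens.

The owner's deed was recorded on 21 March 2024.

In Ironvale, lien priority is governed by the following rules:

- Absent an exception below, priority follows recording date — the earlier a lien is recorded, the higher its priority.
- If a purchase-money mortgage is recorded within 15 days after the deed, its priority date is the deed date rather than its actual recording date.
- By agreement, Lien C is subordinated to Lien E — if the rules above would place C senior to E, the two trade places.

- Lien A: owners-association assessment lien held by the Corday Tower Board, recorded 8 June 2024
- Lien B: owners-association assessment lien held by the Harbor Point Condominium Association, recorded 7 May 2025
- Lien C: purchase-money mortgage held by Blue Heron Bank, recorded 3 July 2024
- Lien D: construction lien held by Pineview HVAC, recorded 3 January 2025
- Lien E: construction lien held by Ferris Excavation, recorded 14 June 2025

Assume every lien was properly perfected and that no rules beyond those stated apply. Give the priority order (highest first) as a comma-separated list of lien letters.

First, effective dates: C was recorded 104 days after the deed — beyond 15 days — so no relation-back applies.
Ordering by effective date: A (8 June 2024), C (3 July 2024), D (3 January 2025), B (7 May 2025), E (14 June 2025).
C would otherwise be senior to E, so under the subordination agreement C and E exchange positions.

A, E, D, B, C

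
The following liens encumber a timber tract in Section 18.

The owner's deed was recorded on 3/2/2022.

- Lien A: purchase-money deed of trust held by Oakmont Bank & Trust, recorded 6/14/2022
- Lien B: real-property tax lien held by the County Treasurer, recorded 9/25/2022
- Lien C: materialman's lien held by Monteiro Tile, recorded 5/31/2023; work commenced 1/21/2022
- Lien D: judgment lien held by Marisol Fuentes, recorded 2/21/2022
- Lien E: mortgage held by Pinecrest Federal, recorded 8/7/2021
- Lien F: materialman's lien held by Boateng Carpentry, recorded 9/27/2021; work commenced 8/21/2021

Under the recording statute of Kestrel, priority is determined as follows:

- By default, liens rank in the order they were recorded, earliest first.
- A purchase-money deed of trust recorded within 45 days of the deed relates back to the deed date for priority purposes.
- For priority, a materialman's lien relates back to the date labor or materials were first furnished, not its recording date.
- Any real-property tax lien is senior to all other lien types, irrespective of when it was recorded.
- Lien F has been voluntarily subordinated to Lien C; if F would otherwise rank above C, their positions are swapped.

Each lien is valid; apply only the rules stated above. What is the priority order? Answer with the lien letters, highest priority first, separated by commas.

B, E, C, F, D, A

Adjusting effective dates: A was recorded 104 days after the deed, outside the 45-day window, so it keeps its recording date; C is treated as recorded 1/21/2022, the work-commencement date; F relates back to 8/21/2021 (work commenced).
As a real-property tax lien, B is senior to every other lien.
Ordering the rest by effective date: E (8/7/2021), F (8/21/2021), C (1/21/2022), D (2/21/2022), A (6/14/2022).
F is senior to C before the subordination, so the two trade places.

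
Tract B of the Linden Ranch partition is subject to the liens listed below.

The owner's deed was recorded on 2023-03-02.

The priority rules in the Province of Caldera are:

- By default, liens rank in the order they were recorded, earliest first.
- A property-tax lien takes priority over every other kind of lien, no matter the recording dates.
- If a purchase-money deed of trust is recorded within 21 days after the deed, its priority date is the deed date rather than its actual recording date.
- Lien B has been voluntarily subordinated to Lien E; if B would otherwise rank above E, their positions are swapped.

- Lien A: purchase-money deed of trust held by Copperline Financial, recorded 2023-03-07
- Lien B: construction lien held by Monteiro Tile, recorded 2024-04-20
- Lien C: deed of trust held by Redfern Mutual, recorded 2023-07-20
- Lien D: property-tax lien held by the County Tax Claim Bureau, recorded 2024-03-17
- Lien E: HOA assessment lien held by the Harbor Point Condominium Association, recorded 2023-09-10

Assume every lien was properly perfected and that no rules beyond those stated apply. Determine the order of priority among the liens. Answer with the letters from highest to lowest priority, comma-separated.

D, A, C, E, B

Adjusting effective dates: A was recorded within the 21-day window, so its effective date is the deed date 2023-03-02.
D is a property-tax lien, so it outranks all other liens regardless of date.
Among the remaining liens, by effective date: A (2023-03-02), C (2023-07-20), E (2023-09-10), B (2024-04-20).
Since B is not senior to E, the subordination leaves the order unchanged.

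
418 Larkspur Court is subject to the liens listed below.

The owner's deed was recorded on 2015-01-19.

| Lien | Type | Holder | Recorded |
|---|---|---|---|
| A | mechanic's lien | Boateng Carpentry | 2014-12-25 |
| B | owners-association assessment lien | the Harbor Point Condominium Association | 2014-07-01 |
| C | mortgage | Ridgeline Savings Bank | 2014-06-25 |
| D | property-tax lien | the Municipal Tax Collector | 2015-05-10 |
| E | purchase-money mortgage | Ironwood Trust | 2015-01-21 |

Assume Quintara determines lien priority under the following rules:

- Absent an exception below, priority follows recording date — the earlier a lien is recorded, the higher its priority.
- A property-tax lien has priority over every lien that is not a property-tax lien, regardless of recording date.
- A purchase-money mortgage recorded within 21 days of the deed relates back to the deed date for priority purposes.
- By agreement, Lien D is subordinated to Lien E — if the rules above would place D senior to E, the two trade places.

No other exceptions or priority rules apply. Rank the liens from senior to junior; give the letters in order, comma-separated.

E, C, B, A, D

First, effective dates: E's effective date is the deed date, 2015-01-19.
D, as a property-tax lien, has superpriority and ranks first.
Among the remaining liens, by effective date: C (2014-06-25), B (2014-07-01), A (2014-12-25), E (2015-01-19).
Because D would otherwise rank above E, the subordination swaps them.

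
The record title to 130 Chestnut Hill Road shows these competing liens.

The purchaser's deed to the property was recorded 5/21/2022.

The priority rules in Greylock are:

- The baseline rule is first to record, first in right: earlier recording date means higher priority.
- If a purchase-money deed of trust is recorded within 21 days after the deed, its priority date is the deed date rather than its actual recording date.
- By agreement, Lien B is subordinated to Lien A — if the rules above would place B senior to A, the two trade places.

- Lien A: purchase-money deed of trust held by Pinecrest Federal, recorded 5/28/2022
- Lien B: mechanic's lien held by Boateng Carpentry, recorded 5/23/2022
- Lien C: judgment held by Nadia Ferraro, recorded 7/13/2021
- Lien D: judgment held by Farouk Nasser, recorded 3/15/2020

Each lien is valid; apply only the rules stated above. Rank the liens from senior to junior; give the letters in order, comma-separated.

Effective dates after the stated exceptions: A was recorded within the 21-day window, so its effective date is the deed date 5/21/2022.
Ordering by effective date: D (3/15/2020), C (7/13/2021), A (5/21/2022), B (5/23/2022).
B is already junior to A, so the subordination agreement changes nothing.

D, C, A, B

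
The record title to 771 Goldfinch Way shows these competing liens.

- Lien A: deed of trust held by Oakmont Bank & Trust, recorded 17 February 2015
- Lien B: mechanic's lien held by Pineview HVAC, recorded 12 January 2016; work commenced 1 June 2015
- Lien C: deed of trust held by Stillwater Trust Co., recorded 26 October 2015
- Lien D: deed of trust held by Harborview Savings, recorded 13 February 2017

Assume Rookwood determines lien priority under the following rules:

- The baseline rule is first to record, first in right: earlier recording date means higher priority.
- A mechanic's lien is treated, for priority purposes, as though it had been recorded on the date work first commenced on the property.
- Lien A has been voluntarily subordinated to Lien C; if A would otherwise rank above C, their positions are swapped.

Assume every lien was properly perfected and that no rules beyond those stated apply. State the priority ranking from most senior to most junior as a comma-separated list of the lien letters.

C, B, A, D

Effective dates after the stated exceptions: B's effective date is 1 June 2015, when work began.
Ordering by effective date: A (17 February 2015), B (1 June 2015), C (26 October 2015), D (13 February 2017).
A is senior to C before the subordination, so the two trade places.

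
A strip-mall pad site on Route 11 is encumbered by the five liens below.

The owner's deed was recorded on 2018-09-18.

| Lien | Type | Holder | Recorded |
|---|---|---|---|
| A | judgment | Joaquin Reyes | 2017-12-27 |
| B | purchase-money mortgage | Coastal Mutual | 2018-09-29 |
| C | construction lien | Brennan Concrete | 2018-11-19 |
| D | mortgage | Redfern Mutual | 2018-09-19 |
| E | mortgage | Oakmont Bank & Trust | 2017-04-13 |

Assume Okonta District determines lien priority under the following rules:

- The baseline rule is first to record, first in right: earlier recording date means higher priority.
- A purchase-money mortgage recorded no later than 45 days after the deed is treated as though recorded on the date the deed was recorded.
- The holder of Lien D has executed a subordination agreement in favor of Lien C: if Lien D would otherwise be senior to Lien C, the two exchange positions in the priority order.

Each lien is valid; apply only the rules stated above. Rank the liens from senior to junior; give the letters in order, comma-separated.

E, A, B, C, D

First, effective dates: B relates back to the deed date 2018-09-18.
Ordering by effective date: E (2017-04-13), A (2017-12-27), B (2018-09-18), D (2018-09-19), C (2018-11-19).
Because D would otherwise rank above C, the subordination swaps them.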